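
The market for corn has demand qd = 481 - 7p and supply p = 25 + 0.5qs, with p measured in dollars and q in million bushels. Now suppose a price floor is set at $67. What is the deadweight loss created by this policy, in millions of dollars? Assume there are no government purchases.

1008

Rearranging supply gives qs = 2p - 50. Equilibrium: 481 - 7p = 2p - 50, so 531 = 9p and p* = 59, q* = 68.
Since 67 > 59, the floor is binding.
At p = 67: qd = 481 - 7·67 = 12 and qs = 2·67 - 50 = 84.
Quantity traded falls to 12. At q = 12 the demand price is (481 - 12)/7 = 67 and the supply price is (50 + 12)/2 = 31.
Deadweight loss = ½ · (67 - 31) · (68 - 12) = ½ · 36 · 56 = 1008.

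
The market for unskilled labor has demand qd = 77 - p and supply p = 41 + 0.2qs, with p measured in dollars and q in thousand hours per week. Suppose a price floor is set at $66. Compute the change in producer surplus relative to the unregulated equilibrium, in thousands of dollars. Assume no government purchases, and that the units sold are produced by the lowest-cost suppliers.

Rearranging supply gives qs = 5p - 205. Setting quantity demanded equal to quantity supplied, 77 - p = 5p - 205, gives p* = 47 and q* = 30.
Since 66 > 47, the floor is binding.
At p = 66: qd = 77 - 66 = 11 and qs = 5·66 - 205 = 125.
Producer surplus without the control is ½ · (47 - 41) · 30 = 90.
With the floor, 11 units are sold at 66. The supply price at q = 11 is 43.2, so PS = ½ · [(66 - 41) + (66 - 43.2)] · 11 = 262.9.
Change in producer surplus = 262.9 - 90 = 172.9.

172.9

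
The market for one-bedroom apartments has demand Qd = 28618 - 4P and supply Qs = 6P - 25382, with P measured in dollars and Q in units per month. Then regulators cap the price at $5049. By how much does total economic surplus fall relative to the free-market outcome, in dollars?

924007.5

In a free market, 28618 - 4P = 6P - 25382 gives the equilibrium P* = 5400, Q* = 7018.
Since 5049 < 5400, the ceiling is binding.
At P = 5049: Qd = 28618 - 4·5049 = 8422 and Qs = 6·5049 - 25382 = 4912.
Quantity traded falls to 4912. At Q = 4912 the demand price is (28618 - 4912)/4 = 5926.5 and the supply price is (25382 + 4912)/6 = 5049.
Deadweight loss = ½ · (5926.5 - 5049) · (7018 - 4912) = ½ · 877.5 · 2106 = 924007.5.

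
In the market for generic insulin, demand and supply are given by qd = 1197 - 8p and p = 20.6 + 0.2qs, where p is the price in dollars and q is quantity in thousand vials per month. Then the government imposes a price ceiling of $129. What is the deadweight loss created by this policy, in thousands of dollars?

0

Rearranging supply gives qs = 5p - 103. In a free market, 1197 - 8p = 5p - 103 gives the equilibrium p* = 100, q* = 397.
Since 129 is above p* = 100, the ceiling does not bind and the free-market outcome prevails.
Since the control does not bind, no trades are prevented and deadweight loss is zero.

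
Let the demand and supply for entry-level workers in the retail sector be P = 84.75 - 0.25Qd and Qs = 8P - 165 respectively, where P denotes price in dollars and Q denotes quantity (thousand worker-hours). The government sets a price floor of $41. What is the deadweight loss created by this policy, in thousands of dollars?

Rearranging demand gives Qd = 339 - 4P. In a free market, 339 - 4P = 8P - 165 gives the equilibrium P* = 42, Q* = 171.
The floor of 41 is below the equilibrium price 42, so it is not binding; the market clears at P* = 42, Q* = 171.
Since the control does not bind, no trades are prevented and deadweight loss is zero.

0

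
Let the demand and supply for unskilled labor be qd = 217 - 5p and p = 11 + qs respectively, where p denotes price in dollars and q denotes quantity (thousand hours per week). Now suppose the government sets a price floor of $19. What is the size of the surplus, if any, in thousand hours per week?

0

Rearranging supply gives qs = p - 11. Setting quantity demanded equal to quantity supplied, 217 - 5p = p - 11, gives p* = 38 and q* = 27.
The floor of 19 is below the equilibrium price 38, so it is not binding; the market clears at p* = 38, q* = 27.
Since the control does not bind, there is no surplus.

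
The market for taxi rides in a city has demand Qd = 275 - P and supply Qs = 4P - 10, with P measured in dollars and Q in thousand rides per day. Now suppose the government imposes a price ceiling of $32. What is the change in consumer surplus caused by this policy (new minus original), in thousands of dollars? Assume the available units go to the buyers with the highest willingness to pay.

In a free market, 275 - P = 4P - 10 gives the equilibrium P* = 57, Q* = 218.
The ceiling of 32 is below the equilibrium price 57, so it binds.
At P = 32: Qd = 275 - 32 = 243 and Qs = 4·32 - 10 = 118.
Consumer surplus without the control is ½ · (275 - 57) · 218 = 23762.
With the ceiling, 118 units are sold at 32 (assume they go to the highest-value buyers). The demand price at Q = 118 is 157, so CS = ½ · [(275 - 32) + (157 - 32)] · 118 = 21712.
Change in consumer surplus = 21712 - 23762 = -2050.

-2050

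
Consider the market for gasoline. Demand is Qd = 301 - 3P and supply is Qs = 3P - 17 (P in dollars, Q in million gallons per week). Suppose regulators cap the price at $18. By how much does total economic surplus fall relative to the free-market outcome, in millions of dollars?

3675

In a free market, 301 - 3P = 3P - 17 gives the equilibrium P* = 53, Q* = 142.
Because the ceiling (18) lies below the market-clearing price, it is binding.
At P = 18: Qd = 301 - 3·18 = 247 and Qs = 3·18 - 17 = 37.
Quantity traded falls to 37. At Q = 37 the demand price is (301 - 37)/3 = 88 and the supply price is (17 + 37)/3 = 18.
Deadweight loss = ½ · (88 - 18) · (142 - 37) = ½ · 70 · 105 = 3675.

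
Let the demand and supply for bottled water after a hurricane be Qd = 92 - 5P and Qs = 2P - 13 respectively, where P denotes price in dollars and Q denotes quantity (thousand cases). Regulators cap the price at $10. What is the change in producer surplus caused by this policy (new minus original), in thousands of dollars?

Without the control the market clears where 92 - 5P = 2P - 13, i.e. P* = 15 and Q* = 17.
The ceiling of 10 is below the equilibrium price 15, so it binds.
At P = 10: Qd = 92 - 5·10 = 42 and Qs = 2·10 - 13 = 7.
Producer surplus without the control is ½ · (15 - 6.5) · 17 = 72.25.
With the ceiling, producers sell 7 units at 10, so PS = ½ · (10 - 6.5) · 7 = 12.25.
Change in producer surplus = 12.25 - 72.25 = -60.

-60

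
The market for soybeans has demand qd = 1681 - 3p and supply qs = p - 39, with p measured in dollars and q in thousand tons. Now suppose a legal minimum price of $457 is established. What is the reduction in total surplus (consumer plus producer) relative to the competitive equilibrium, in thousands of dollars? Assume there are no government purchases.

4374

In a free market, 1681 - 3p = p - 39 gives the equilibrium p* = 430, q* = 391.
Because the floor (457) lies above the market-clearing price, it is binding.
At p = 457: qd = 1681 - 3·457 = 310 and qs = 457 - 39 = 418.
Quantity traded falls to 310. At q = 310 the demand price is (1681 - 310)/3 = 457 and the supply price is 39 + 310 = 349.
Deadweight loss = ½ · (457 - 349) · (391 - 310) = ½ · 108 · 81 = 4374.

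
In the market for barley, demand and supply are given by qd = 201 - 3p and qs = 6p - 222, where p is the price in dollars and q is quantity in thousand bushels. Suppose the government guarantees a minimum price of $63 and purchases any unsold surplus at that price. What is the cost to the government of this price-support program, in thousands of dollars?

Without the control the market clears where 201 - 3p = 6p - 222, i.e. p* = 47 and q* = 60.
The floor of 63 is above the equilibrium price 47, so it binds.
At p = 63: qd = 201 - 3·63 = 12 and qs = 6·63 - 222 = 156.
Surplus = qs - qd = 144.
Government expenditure = surplus × support price = 144 × 63 = 9072.

9072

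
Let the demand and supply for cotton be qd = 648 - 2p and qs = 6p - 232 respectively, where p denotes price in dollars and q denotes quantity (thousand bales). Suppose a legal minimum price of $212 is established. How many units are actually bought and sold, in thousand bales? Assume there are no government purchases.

224

Equilibrium: 648 - 2p = 6p - 232, so 880 = 8p and p* = 110, q* = 428.
Since 212 > 110, the floor is binding.
At p = 212: qd = 648 - 2·212 = 224 and qs = 6·212 - 232 = 1040.
The quantity actually transacted is the short side, demand: 224.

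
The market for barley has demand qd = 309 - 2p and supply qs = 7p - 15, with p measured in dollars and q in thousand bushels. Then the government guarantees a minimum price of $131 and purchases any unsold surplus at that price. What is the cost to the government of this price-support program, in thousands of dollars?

Setting quantity demanded equal to quantity supplied, 309 - 2p = 7p - 15, gives p* = 36 and q* = 237.
Since 131 > 36, the floor is binding.
At p = 131: qd = 309 - 2·131 = 47 and qs = 7·131 - 15 = 902.
Surplus = qs - qd = 855.
Government expenditure = surplus × support price = 855 × 131 = 112005.

112005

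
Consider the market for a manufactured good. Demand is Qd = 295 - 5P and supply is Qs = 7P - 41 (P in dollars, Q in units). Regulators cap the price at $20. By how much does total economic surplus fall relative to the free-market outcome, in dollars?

Setting quantity demanded equal to quantity supplied, 295 - 5P = 7P - 41, gives P* = 28 and Q* = 155.
Since 20 < 28, the ceiling is binding.
At P = 20: Qd = 295 - 5·20 = 195 and Qs = 7·20 - 41 = 99.
Quantity traded falls to 99. At Q = 99 the demand price is (295 - 99)/5 = 39.2 and the supply price is (41 + 99)/7 = 20.
Deadweight loss = ½ · (39.2 - 20) · (155 - 99) = ½ · 19.2 · 56 = 537.6.

537.6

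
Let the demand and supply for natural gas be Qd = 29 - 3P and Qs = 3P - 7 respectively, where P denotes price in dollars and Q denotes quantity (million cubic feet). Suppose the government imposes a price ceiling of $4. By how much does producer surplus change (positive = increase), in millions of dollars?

-16

Setting quantity demanded equal to quantity supplied, 29 - 3P = 3P - 7, gives P* = 6 and Q* = 11.
Because the ceiling (4) lies below the market-clearing price, it is binding.
At P = 4: Qd = 29 - 3·4 = 17 and Qs = 3·4 - 7 = 5.
Producer surplus without the control is ½ · (6 - 7/3) · 11 = 121/6.
With the ceiling, producers sell 5 units at 4, so PS = ½ · (4 - 7/3) · 5 = 25/6.
Change in producer surplus = 25/6 - 121/6 = -16.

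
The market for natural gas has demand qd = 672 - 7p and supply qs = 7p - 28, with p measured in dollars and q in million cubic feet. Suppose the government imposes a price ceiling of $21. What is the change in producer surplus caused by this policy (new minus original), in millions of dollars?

-6394.5

Setting quantity demanded equal to quantity supplied, 672 - 7p = 7p - 28, gives p* = 50 and q* = 322.
The ceiling of 21 is below the equilibrium price 50, so it binds.
At p = 21: qd = 672 - 7·21 = 525 and qs = 7·21 - 28 = 119.
Producer surplus without the control is ½ · (50 - 4) · 322 = 7406.
With the ceiling, producers sell 119 units at 21, so PS = ½ · (21 - 4) · 119 = 1011.5.
Change in producer surplus = 1011.5 - 7406 = -6394.5.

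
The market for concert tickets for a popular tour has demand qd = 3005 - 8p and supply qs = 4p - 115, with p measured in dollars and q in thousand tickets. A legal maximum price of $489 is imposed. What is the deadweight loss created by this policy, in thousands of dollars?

Without the control the market clears where 3005 - 8p = 4p - 115, i.e. p* = 260 and q* = 925.
Since 489 is above p* = 260, the ceiling does not bind and the free-market outcome prevails.
Since the control does not bind, no trades are prevented and deadweight loss is zero.

0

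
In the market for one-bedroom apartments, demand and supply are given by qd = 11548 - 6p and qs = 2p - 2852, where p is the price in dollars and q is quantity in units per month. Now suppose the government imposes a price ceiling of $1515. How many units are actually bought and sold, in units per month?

178

Without the control the market clears where 11548 - 6p = 2p - 2852, i.e. p* = 1800 and q* = 748.
The ceiling of 1515 is below the equilibrium price 1800, so it binds.
At p = 1515: qd = 11548 - 6·1515 = 2458 and qs = 2·1515 - 2852 = 178.
The quantity actually transacted is the short side, supply: 178.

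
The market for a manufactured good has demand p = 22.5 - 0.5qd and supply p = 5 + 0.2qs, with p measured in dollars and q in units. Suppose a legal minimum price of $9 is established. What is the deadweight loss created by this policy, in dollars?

0

Rearranging demand gives qd = 45 - 2p; rearranging supply gives qs = 5p - 25. In a free market, 45 - 2p = 5p - 25 gives the equilibrium p* = 10, q* = 25.
Since 9 is below p* = 10, the floor does not bind and the free-market outcome prevails.
Since the control does not bind, no trades are prevented and deadweight loss is zero.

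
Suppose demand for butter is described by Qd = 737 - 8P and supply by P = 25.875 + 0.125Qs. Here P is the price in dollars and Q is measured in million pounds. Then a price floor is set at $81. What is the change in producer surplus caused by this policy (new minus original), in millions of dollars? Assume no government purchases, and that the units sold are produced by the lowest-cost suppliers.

Rearranging supply gives Qs = 8P - 207. Setting quantity demanded equal to quantity supplied, 737 - 8P = 8P - 207, gives P* = 59 and Q* = 265.
The floor of 81 is above the equilibrium price 59, so it binds.
At P = 81: Qd = 737 - 8·81 = 89 and Qs = 8·81 - 207 = 441.
Producer surplus without the control is ½ · (59 - 25.875) · 265 = 4389.0625.
With the floor, 89 units are sold at 81. The supply price at Q = 89 is 37, so PS = ½ · [(81 - 25.875) + (81 - 37)] · 89 = 4411.0625.
Change in producer surplus = 4411.0625 - 4389.0625 = 22.

22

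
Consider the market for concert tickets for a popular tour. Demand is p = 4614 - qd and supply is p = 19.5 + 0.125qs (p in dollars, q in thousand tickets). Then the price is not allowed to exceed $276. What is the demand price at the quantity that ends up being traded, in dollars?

2562

Rearranging demand gives qd = 4614 - p; rearranging supply gives qs = 8p - 156. Without the control the market clears where 4614 - p = 8p - 156, i.e. p* = 530 and q* = 4084.
Because the ceiling (276) lies below the market-clearing price, it is binding.
At p = 276: qd = 4614 - 276 = 4338 and qs = 8·276 - 156 = 2052.
Only 2052 units reach the market. On the demand curve, the marginal buyer's willingness to pay at q = 2052 is (4614 - 2052) = 2562.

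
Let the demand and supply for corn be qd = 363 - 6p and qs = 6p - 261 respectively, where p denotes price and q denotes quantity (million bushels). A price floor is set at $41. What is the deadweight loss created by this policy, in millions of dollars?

Equilibrium: 363 - 6p = 6p - 261, so 624 = 12p and p* = 52, q* = 51.
The floor of 41 is below the equilibrium price 52, so it is not binding; the market clears at p* = 52, q* = 51.
Since the control does not bind, no trades are prevented and deadweight loss is zero.

0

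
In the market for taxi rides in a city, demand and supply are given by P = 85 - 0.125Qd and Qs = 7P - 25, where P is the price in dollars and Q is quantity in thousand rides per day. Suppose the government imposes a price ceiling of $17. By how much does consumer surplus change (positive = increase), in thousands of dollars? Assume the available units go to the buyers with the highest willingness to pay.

Rearranging demand gives Qd = 680 - 8P. Equilibrium: 680 - 8P = 7P - 25, so 705 = 15P and P* = 47, Q* = 304.
Since 17 < 47, the ceiling is binding.
At P = 17: Qd = 680 - 8·17 = 544 and Qs = 7·17 - 25 = 94.
Consumer surplus without the control is ½ · (85 - 47) · 304 = 5776.
With the ceiling, 94 units are sold at 17 (assume they go to the highest-value buyers). The demand price at Q = 94 is 73.25, so CS = ½ · [(85 - 17) + (73.25 - 17)] · 94 = 5839.75.
Change in consumer surplus = 5839.75 - 5776 = 63.75.

63.75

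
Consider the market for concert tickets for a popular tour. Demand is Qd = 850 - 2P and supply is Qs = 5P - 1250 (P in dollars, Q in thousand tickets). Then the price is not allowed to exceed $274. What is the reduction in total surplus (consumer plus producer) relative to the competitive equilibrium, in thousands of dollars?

5915

Setting quantity demanded equal to quantity supplied, 850 - 2P = 5P - 1250, gives P* = 300 and Q* = 250.
Since 274 < 300, the ceiling is binding.
At P = 274: Qd = 850 - 2·274 = 302 and Qs = 5·274 - 1250 = 120.
Quantity traded falls to 120. At Q = 120 the demand price is (850 - 120)/2 = 365 and the supply price is (1250 + 120)/5 = 274.
Deadweight loss = ½ · (365 - 274) · (250 - 120) = ½ · 91 · 130 = 5915.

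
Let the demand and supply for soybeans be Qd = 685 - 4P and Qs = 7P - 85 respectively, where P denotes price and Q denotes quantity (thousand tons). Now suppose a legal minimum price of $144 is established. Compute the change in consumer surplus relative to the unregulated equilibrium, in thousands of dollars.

Setting quantity demanded equal to quantity supplied, 685 - 4P = 7P - 85, gives P* = 70 and Q* = 405.
The floor of 144 is above the equilibrium price 70, so it binds.
At P = 144: Qd = 685 - 4·144 = 109 and Qs = 7·144 - 85 = 923.
Consumer surplus without the control is ½ · (171.25 - 70) · 405 = 20503.125.
With the floor, consumers buy 109 units at 144, so CS = ½ · (171.25 - 144) · 109 = 1485.125.
Change in consumer surplus = 1485.125 - 20503.125 = -19018.

-19018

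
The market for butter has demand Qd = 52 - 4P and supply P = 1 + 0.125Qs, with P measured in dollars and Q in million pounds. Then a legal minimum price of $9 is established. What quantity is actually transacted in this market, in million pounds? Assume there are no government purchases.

16

Rearranging supply gives Qs = 8P - 8. Equilibrium: 52 - 4P = 8P - 8, so 60 = 12P and P* = 5, Q* = 32.
The floor of 9 is above the equilibrium price 5, so it binds.
At P = 9: Qd = 52 - 4·9 = 16 and Qs = 8·9 - 8 = 64.
The quantity actually transacted is the short side, demand: 16.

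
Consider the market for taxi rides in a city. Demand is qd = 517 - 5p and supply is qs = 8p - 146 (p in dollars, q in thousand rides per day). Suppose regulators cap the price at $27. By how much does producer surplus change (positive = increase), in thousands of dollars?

-3984

In a free market, 517 - 5p = 8p - 146 gives the equilibrium p* = 51, q* = 262.
The ceiling of 27 is below the equilibrium price 51, so it binds.
At p = 27: qd = 517 - 5·27 = 382 and qs = 8·27 - 146 = 70.
Producer surplus without the control is ½ · (51 - 18.25) · 262 = 4290.25.
With the ceiling, producers sell 70 units at 27, so PS = ½ · (27 - 18.25) · 70 = 306.25.
Change in producer surplus = 306.25 - 4290.25 = -3984.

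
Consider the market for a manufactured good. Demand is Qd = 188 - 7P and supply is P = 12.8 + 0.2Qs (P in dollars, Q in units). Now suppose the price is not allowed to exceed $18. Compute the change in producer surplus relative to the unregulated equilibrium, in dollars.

-100.5

Rearranging supply gives Qs = 5P - 64. In a free market, 188 - 7P = 5P - 64 gives the equilibrium P* = 21, Q* = 41.
Because the ceiling (18) lies below the market-clearing price, it is binding.
At P = 18: Qd = 188 - 7·18 = 62 and Qs = 5·18 - 64 = 26.
Producer surplus without the control is ½ · (21 - 12.8) · 41 = 168.1.
With the ceiling, producers sell 26 units at 18, so PS = ½ · (18 - 12.8) · 26 = 67.6.
Change in producer surplus = 67.6 - 168.1 = -100.5.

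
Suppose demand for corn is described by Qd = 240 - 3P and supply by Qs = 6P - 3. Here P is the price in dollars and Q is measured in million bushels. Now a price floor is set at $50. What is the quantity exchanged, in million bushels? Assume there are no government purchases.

In a free market, 240 - 3P = 6P - 3 gives the equilibrium P* = 27, Q* = 159.
Because the floor (50) lies above the market-clearing price, it is binding.
At P = 50: Qd = 240 - 3·50 = 90 and Qs = 6·50 - 3 = 297.
The quantity actually transacted is the short side, demand: 90.

90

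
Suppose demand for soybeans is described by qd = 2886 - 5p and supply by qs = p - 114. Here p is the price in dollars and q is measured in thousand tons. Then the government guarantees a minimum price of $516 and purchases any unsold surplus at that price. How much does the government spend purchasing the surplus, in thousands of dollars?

Without the control the market clears where 2886 - 5p = p - 114, i.e. p* = 500 and q* = 386.
Because the floor (516) lies above the market-clearing price, it is binding.
At p = 516: qd = 2886 - 5·516 = 306 and qs = 516 - 114 = 402.
Surplus = qs - qd = 96.
Government expenditure = surplus × support price = 96 × 516 = 49536.

49536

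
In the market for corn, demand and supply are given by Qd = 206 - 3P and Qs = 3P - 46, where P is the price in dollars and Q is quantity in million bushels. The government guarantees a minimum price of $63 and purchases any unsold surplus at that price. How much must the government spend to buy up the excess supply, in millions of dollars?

Setting quantity demanded equal to quantity supplied, 206 - 3P = 3P - 46, gives P* = 42 and Q* = 80.
Since 63 > 42, the floor is binding.
At P = 63: Qd = 206 - 3·63 = 17 and Qs = 3·63 - 46 = 143.
Surplus = Qs - Qd = 126.
Government expenditure = surplus × support price = 126 × 63 = 7938.

7938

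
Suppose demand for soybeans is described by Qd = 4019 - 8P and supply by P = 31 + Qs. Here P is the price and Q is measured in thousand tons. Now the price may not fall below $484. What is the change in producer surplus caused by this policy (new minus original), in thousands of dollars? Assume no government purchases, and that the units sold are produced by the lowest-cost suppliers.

Rearranging supply gives Qs = P - 31. Setting quantity demanded equal to quantity supplied, 4019 - 8P = P - 31, gives P* = 450 and Q* = 419.
Since 484 > 450, the floor is binding.
At P = 484: Qd = 4019 - 8·484 = 147 and Qs = 484 - 31 = 453.
Producer surplus without the control is ½ · (450 - 31) · 419 = 87780.5.
With the floor, 147 units are sold at 484. The supply price at Q = 147 is 178, so PS = ½ · [(484 - 31) + (484 - 178)] · 147 = 55786.5.
Change in producer surplus = 55786.5 - 87780.5 = -31994.

-31994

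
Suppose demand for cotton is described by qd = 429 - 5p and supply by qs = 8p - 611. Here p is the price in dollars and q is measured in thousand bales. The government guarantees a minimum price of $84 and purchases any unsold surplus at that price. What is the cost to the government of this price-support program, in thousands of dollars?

In a free market, 429 - 5p = 8p - 611 gives the equilibrium p* = 80, q* = 29.
Since 84 > 80, the floor is binding.
At p = 84: qd = 429 - 5·84 = 9 and qs = 8·84 - 611 = 61.
Surplus = qs - qd = 52.
Government expenditure = surplus × support price = 52 × 84 = 4368.

4368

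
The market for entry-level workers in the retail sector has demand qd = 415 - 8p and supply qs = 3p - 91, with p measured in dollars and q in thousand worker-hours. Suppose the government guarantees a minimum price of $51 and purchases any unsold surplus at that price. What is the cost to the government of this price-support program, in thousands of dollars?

In a free market, 415 - 8p = 3p - 91 gives the equilibrium p* = 46, q* = 47.
The floor of 51 is above the equilibrium price 46, so it binds.
At p = 51: qd = 415 - 8·51 = 7 and qs = 3·51 - 91 = 62.
Surplus = qs - qd = 55.
Government expenditure = surplus × support price = 55 × 51 = 2805.

2805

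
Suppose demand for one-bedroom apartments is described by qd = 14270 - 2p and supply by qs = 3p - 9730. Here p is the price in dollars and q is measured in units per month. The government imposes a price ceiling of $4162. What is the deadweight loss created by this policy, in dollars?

1526415

Setting quantity demanded equal to quantity supplied, 14270 - 2p = 3p - 9730, gives p* = 4800 and q* = 4670.
Because the ceiling (4162) lies below the market-clearing price, it is binding.
At p = 4162: qd = 14270 - 2·4162 = 5946 and qs = 3·4162 - 9730 = 2756.
Quantity traded falls to 2756. At q = 2756 the demand price is (14270 - 2756)/2 = 5757 and the supply price is (9730 + 2756)/3 = 4162.
Deadweight loss = ½ · (5757 - 4162) · (4670 - 2756) = ½ · 1595 · 1914 = 1526415.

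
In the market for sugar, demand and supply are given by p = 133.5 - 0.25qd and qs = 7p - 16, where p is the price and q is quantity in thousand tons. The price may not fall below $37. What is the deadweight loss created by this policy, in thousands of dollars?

Rearranging demand gives qd = 534 - 4p. Equilibrium: 534 - 4p = 7p - 16, so 550 = 11p and p* = 50, q* = 334.
The floor of 37 is below the equilibrium price 50, so it is not binding; the market clears at p* = 50, q* = 334.
Since the control does not bind, no trades are prevented and deadweight loss is zero.

0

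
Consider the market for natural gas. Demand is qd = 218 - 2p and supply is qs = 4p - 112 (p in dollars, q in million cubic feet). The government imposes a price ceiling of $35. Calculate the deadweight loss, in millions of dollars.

Without the control the market clears where 218 - 2p = 4p - 112, i.e. p* = 55 and q* = 108.
The ceiling of 35 is below the equilibrium price 55, so it binds.
At p = 35: qd = 218 - 2·35 = 148 and qs = 4·35 - 112 = 28.
Quantity traded falls to 28. At q = 28 the demand price is (218 - 28)/2 = 95 and the supply price is (112 + 28)/4 = 35.
Deadweight loss = ½ · (95 - 35) · (108 - 28) = ½ · 60 · 80 = 2400.

2400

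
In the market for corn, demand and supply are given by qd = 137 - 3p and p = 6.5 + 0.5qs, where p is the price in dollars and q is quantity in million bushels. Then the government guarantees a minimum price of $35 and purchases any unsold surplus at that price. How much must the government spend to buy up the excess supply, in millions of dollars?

Rearranging supply gives qs = 2p - 13. Without the control the market clears where 137 - 3p = 2p - 13, i.e. p* = 30 and q* = 47.
The floor of 35 is above the equilibrium price 30, so it binds.
At p = 35: qd = 137 - 3·35 = 32 and qs = 2·35 - 13 = 57.
Surplus = qs - qd = 25.
Government expenditure = surplus × support price = 25 × 35 = 875.

875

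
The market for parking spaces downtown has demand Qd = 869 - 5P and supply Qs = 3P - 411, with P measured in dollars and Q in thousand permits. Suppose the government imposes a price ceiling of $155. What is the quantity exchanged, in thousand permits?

In a free market, 869 - 5P = 3P - 411 gives the equilibrium P* = 160, Q* = 69.
Since 155 < 160, the ceiling is binding.
At P = 155: Qd = 869 - 5·155 = 94 and Qs = 3·155 - 411 = 54.
The quantity actually transacted is the short side, supply: 54.

54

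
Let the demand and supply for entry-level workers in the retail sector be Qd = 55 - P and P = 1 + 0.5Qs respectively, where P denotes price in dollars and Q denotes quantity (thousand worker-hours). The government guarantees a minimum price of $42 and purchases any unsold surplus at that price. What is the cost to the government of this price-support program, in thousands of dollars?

Rearranging supply gives Qs = 2P - 2. Equilibrium: 55 - P = 2P - 2, so 57 = 3P and P* = 19, Q* = 36.
Since 42 > 19, the floor is binding.
At P = 42: Qd = 55 - 42 = 13 and Qs = 2·42 - 2 = 82.
Surplus = Qs - Qd = 69.
Government expenditure = surplus × support price = 69 × 42 = 2898.

2898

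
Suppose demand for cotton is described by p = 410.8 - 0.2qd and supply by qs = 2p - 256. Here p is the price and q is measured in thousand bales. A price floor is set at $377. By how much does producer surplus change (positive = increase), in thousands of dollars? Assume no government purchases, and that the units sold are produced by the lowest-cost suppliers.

Rearranging demand gives qd = 2054 - 5p. In a free market, 2054 - 5p = 2p - 256 gives the equilibrium p* = 330, q* = 404.
Because the floor (377) lies above the market-clearing price, it is binding.
At p = 377: qd = 2054 - 5·377 = 169 and qs = 2·377 - 256 = 498.
Producer surplus without the control is ½ · (330 - 128) · 404 = 40804.
With the floor, 169 units are sold at 377. The supply price at q = 169 is 212.5, so PS = ½ · [(377 - 128) + (377 - 212.5)] · 169 = 34940.75.
Change in producer surplus = 34940.75 - 40804 = -5863.25.

-5863.25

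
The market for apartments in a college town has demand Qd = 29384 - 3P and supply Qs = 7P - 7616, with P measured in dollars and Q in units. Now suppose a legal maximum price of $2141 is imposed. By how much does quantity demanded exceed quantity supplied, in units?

15590

In a free market, 29384 - 3P = 7P - 7616 gives the equilibrium P* = 3700, Q* = 18284.
Because the ceiling (2141) lies below the market-clearing price, it is binding.
At P = 2141: Qd = 29384 - 3·2141 = 22961 and Qs = 7·2141 - 7616 = 7371.
Shortage = Qd - Qs = 22961 - 7371 = 15590.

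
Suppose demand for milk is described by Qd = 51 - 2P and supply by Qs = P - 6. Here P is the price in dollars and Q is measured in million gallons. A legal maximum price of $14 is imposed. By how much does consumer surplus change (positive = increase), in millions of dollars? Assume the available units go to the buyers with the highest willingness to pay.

33.75

In a free market, 51 - 2P = P - 6 gives the equilibrium P* = 19, Q* = 13.
Since 14 < 19, the ceiling is binding.
At P = 14: Qd = 51 - 2·14 = 23 and Qs = 14 - 6 = 8.
Consumer surplus without the control is ½ · (25.5 - 19) · 13 = 42.25.
With the ceiling, 8 units are sold at 14 (assume they go to the highest-value buyers). The demand price at Q = 8 is 21.5, so CS = ½ · [(25.5 - 14) + (21.5 - 14)] · 8 = 76.
Change in consumer surplus = 76 - 42.25 = 33.75.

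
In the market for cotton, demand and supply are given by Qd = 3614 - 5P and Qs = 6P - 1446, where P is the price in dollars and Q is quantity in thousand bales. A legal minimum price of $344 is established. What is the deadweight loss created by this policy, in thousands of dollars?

Setting quantity demanded equal to quantity supplied, 3614 - 5P = 6P - 1446, gives P* = 460 and Q* = 1314.
Since 344 is below P* = 460, the floor does not bind and the free-market outcome prevails.
Since the control does not bind, no trades are prevented and deadweight loss is zero.

0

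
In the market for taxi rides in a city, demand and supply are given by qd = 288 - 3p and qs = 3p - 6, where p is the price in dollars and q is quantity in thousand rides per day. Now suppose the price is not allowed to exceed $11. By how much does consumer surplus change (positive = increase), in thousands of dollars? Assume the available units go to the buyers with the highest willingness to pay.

In a free market, 288 - 3p = 3p - 6 gives the equilibrium p* = 49, q* = 141.
Since 11 < 49, the ceiling is binding.
At p = 11: qd = 288 - 3·11 = 255 and qs = 3·11 - 6 = 27.
Consumer surplus without the control is ½ · (96 - 49) · 141 = 3313.5.
With the ceiling, 27 units are sold at 11 (assume they go to the highest-value buyers). The demand price at q = 27 is 87, so CS = ½ · [(96 - 11) + (87 - 11)] · 27 = 2173.5.
Change in consumer surplus = 2173.5 - 3313.5 = -1140.

-1140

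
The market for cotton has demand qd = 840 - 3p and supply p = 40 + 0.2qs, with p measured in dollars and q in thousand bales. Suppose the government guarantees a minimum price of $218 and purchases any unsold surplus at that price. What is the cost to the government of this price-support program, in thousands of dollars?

Rearranging supply gives qs = 5p - 200. Equilibrium: 840 - 3p = 5p - 200, so 1040 = 8p and p* = 130, q* = 450.
Since 218 > 130, the floor is binding.
At p = 218: qd = 840 - 3·218 = 186 and qs = 5·218 - 200 = 890.
Surplus = qs - qd = 704.
Government expenditure = surplus × support price = 704 × 218 = 153472.

153472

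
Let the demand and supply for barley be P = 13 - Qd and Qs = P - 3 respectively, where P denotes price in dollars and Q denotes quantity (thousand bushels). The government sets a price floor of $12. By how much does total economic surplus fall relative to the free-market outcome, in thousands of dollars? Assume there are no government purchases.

16

Rearranging demand gives Qd = 13 - P. Setting quantity demanded equal to quantity supplied, 13 - P = P - 3, gives P* = 8 and Q* = 5.
The floor of 12 is above the equilibrium price 8, so it binds.
At P = 12: Qd = 13 - 12 = 1 and Qs = 12 - 3 = 9.
Quantity traded falls to 1. At Q = 1 the demand price is 13 - 1 = 12 and the supply price is 3 + 1 = 4.
Deadweight loss = ½ · (12 - 4) · (5 - 1) = ½ · 8 · 4 = 16.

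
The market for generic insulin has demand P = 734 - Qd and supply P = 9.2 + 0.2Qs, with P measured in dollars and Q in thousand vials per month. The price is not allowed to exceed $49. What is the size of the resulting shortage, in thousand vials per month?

486

Rearranging demand gives Qd = 734 - P; rearranging supply gives Qs = 5P - 46. Setting quantity demanded equal to quantity supplied, 734 - P = 5P - 46, gives P* = 130 and Q* = 604.
The ceiling of 49 is below the equilibrium price 130, so it binds.
At P = 49: Qd = 734 - 49 = 685 and Qs = 5·49 - 46 = 199.
Shortage = Qd - Qs = 685 - 199 = 486.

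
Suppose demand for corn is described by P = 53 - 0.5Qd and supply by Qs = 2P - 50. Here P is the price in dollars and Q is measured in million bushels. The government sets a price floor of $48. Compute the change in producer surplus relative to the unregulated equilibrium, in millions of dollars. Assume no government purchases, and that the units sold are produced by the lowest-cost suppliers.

Rearranging demand gives Qd = 106 - 2P. Without the control the market clears where 106 - 2P = 2P - 50, i.e. P* = 39 and Q* = 28.
Since 48 > 39, the floor is binding.
At P = 48: Qd = 106 - 2·48 = 10 and Qs = 2·48 - 50 = 46.
Producer surplus without the control is ½ · (39 - 25) · 28 = 196.
With the floor, 10 units are sold at 48. The supply price at Q = 10 is 30, so PS = ½ · [(48 - 25) + (48 - 30)] · 10 = 205.
Change in producer surplus = 205 - 196 = 9.

9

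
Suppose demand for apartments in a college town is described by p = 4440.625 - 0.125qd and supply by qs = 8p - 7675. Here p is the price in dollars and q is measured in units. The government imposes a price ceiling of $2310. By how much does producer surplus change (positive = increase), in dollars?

-4822350

Rearranging demand gives qd = 35525 - 8p. In a free market, 35525 - 8p = 8p - 7675 gives the equilibrium p* = 2700, q* = 13925.
Because the ceiling (2310) lies below the market-clearing price, it is binding.
At p = 2310: qd = 35525 - 8·2310 = 17045 and qs = 8·2310 - 7675 = 10805.
Producer surplus without the control is ½ · (2700 - 959.375) · 13925 = 12119101.5625.
With the ceiling, producers sell 10805 units at 2310, so PS = ½ · (2310 - 959.375) · 10805 = 7296751.5625.
Change in producer surplus = 7296751.5625 - 12119101.5625 = -4822350.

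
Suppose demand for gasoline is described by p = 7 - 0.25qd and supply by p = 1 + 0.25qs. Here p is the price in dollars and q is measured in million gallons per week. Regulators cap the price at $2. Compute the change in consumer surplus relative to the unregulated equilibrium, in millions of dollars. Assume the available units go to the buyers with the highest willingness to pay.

0

Rearranging demand gives qd = 28 - 4p; rearranging supply gives qs = 4p - 4. In a free market, 28 - 4p = 4p - 4 gives the equilibrium p* = 4, q* = 12.
The ceiling of 2 is below the equilibrium price 4, so it binds.
At p = 2: qd = 28 - 4·2 = 20 and qs = 4·2 - 4 = 4.
Consumer surplus without the control is ½ · (7 - 4) · 12 = 18.
With the ceiling, 4 units are sold at 2 (assume they go to the highest-value buyers). The demand price at q = 4 is 6, so CS = ½ · [(7 - 2) + (6 - 2)] · 4 = 18.
Change in consumer surplus = 18 - 18 = 0.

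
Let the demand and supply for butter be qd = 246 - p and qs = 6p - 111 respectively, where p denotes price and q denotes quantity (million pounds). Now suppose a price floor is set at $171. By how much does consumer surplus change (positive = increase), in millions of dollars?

Setting quantity demanded equal to quantity supplied, 246 - p = 6p - 111, gives p* = 51 and q* = 195.
Since 171 > 51, the floor is binding.
At p = 171: qd = 246 - 171 = 75 and qs = 6·171 - 111 = 915.
Consumer surplus without the control is ½ · (246 - 51) · 195 = 19012.5.
With the floor, consumers buy 75 units at 171, so CS = ½ · (246 - 171) · 75 = 2812.5.
Change in consumer surplus = 2812.5 - 19012.5 = -16200.

-16200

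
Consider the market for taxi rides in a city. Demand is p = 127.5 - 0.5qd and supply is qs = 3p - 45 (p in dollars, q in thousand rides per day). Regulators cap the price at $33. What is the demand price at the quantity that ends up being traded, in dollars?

Rearranging demand gives qd = 255 - 2p. Equilibrium: 255 - 2p = 3p - 45, so 300 = 5p and p* = 60, q* = 135.
Because the ceiling (33) lies below the market-clearing price, it is binding.
At p = 33: qd = 255 - 2·33 = 189 and qs = 3·33 - 45 = 54.
Only 54 units reach the market. On the demand curve, the marginal buyer's willingness to pay at q = 54 is (255 - 54)/2 = 100.5.

100.5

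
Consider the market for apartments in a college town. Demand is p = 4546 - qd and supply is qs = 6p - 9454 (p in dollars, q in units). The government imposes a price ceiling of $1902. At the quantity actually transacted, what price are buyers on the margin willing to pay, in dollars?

Rearranging demand gives qd = 4546 - p. Equilibrium: 4546 - p = 6p - 9454, so 14000 = 7p and p* = 2000, q* = 2546.
The ceiling of 1902 is below the equilibrium price 2000, so it binds.
At p = 1902: qd = 4546 - 1902 = 2644 and qs = 6·1902 - 9454 = 1958.
Only 1958 units reach the market. On the demand curve, the marginal buyer's willingness to pay at q = 1958 is (4546 - 1958) = 2588.

2588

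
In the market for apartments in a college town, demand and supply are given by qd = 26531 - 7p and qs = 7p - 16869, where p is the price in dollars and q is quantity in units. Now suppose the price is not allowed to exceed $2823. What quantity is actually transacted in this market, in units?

2892

Equilibrium: 26531 - 7p = 7p - 16869, so 43400 = 14p and p* = 3100, q* = 4831.
The ceiling of 2823 is below the equilibrium price 3100, so it binds.
At p = 2823: qd = 26531 - 7·2823 = 6770 and qs = 7·2823 - 16869 = 2892.
The quantity actually transacted is the short side, supply: 2892.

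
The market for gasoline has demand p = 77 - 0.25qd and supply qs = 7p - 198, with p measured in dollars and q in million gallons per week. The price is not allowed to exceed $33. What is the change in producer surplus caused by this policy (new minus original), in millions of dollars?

-1020.5

Rearranging demand gives qd = 308 - 4p. Setting quantity demanded equal to quantity supplied, 308 - 4p = 7p - 198, gives p* = 46 and q* = 124.
Since 33 < 46, the ceiling is binding.
At p = 33: qd = 308 - 4·33 = 176 and qs = 7·33 - 198 = 33.
Producer surplus without the control is ½ · (46 - 198/7) · 124 = 7688/7.
With the ceiling, producers sell 33 units at 33, so PS = ½ · (33 - 198/7) · 33 = 1089/14.
Change in producer surplus = 1089/14 - 7688/7 = -1020.5.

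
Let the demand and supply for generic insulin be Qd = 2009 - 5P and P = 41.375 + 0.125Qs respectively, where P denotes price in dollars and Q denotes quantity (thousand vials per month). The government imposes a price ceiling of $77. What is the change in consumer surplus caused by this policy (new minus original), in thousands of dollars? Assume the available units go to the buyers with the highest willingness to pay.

-38542.6

Rearranging supply gives Qs = 8P - 331. Setting quantity demanded equal to quantity supplied, 2009 - 5P = 8P - 331, gives P* = 180 and Q* = 1109.
The ceiling of 77 is below the equilibrium price 180, so it binds.
At P = 77: Qd = 2009 - 5·77 = 1624 and Qs = 8·77 - 331 = 285.
Consumer surplus without the control is ½ · (401.8 - 180) · 1109 = 122988.1.
With the ceiling, 285 units are sold at 77 (assume they go to the highest-value buyers). The demand price at Q = 285 is 344.8, so CS = ½ · [(401.8 - 77) + (344.8 - 77)] · 285 = 84445.5.
Change in consumer surplus = 84445.5 - 122988.1 = -38542.6.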